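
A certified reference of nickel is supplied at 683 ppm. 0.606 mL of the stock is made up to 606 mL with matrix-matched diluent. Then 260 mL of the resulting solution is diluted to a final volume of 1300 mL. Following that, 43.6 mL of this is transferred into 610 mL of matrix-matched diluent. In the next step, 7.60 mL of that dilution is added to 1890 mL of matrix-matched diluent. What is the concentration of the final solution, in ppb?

0.0365 ppb

Overall dilution factor = 1000 × 5 × 14.99 × 249.7 = 1.87 × 10⁷.
683 ppm / 1.87 × 10⁷ = 3.65 × 10⁻⁵ ppm = 0.0365 ppb.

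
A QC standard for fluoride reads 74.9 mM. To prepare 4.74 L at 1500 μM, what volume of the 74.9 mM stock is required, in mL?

94.9 mL

1500 μM = 1.50 mM.
V₁ = C₂V₂/C₁ = 1.50 × 4.74 / 74.9 = 0.0949 L = 94.9 mL.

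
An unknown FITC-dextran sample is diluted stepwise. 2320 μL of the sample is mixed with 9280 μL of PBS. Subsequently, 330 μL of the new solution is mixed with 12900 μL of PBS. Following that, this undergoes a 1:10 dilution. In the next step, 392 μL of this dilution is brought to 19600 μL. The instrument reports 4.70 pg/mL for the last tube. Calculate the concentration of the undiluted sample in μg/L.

471 μg/L

Overall dilution factor = 5 × 40.09 × 10 × 50 = 1.00 × 10⁵.
Original = 4.70 pg/mL × 1.00 × 10⁵ = 4.71 × 10⁵ pg/mL = 471 μg/L.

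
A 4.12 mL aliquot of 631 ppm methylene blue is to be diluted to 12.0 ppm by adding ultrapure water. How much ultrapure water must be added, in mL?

V₂ = C₁V₁/C₂ = 631 × 4.12 / 12.0 = 217 mL.
Diluent to add = V₂ − V₁ = 217 − 4.12 = 213 mL.

213 mL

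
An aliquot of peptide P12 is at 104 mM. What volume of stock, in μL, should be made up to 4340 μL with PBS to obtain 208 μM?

8.68 μL

208 μM = 0.208 mM.
V₁ = C₂V₂/C₁ = 0.208 × 4340 / 104 = 8.68 μL.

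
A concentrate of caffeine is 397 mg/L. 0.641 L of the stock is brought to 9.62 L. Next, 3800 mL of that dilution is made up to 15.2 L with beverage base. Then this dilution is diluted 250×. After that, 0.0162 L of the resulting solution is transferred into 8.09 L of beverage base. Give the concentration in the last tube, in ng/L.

Overall dilution factor = 15.01 × 4 × 250 × 500.4 = 7.51 × 10⁶.
397 mg/L / 7.51 × 10⁶ = 5.29 × 10⁻⁵ mg/L = 52.9 ng/L.

52.9 ng/L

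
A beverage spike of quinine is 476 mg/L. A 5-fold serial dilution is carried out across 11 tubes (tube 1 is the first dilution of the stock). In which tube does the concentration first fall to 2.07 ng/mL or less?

tube 8

Tube n has concentration 476 mg/L / 5ⁿ.
Need 5ⁿ ≥ 476 mg/L / 2.07 ng/mL = 2.30 × 10⁵, so n ≥ 7.67.
First such tube: n = 8.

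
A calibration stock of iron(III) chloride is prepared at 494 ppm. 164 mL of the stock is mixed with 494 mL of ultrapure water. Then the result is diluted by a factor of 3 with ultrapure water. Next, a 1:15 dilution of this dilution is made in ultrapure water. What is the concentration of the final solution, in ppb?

Overall dilution factor = 4.012 × 3 × 15 = 181.
494 ppm / 181 = 2.74 ppm = 2740 ppb.

2740 ppb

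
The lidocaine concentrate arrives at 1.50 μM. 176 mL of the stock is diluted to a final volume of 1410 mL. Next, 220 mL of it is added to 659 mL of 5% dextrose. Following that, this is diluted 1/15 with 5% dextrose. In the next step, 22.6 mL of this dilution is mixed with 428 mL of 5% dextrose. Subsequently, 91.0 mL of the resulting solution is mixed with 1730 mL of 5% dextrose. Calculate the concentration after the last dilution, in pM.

Overall dilution factor = 8.011 × 3.995 × 15 × 19.94 × 20.01 = 1.92 × 10⁵.
1.50 μM / 1.92 × 10⁵ = 7.83 × 10⁻⁶ μM = 7.83 pM.

7.83 pM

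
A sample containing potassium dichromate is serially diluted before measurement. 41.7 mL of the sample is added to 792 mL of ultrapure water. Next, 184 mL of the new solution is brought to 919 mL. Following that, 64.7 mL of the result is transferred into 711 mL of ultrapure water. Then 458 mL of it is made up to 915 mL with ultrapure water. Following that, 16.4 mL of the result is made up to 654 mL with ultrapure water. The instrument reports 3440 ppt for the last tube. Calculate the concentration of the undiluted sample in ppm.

Overall dilution factor = 19.99 × 4.995 × 11.99 × 1.998 × 39.88 = 9.54 × 10⁴.
Original = 3440 ppt × 9.54 × 10⁴ = 3.28 × 10⁸ ppt = 328 ppm.

328 ppm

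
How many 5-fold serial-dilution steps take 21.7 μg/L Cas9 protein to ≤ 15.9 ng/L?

5

Need 5ⁿ ≥ 1365, so n ≥ log(1365)/log(5) = 4.49.
Minimum whole steps: n = 5.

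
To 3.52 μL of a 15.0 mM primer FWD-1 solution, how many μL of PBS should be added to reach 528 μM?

528 μM = 0.528 mM.
V₂ = C₁V₁/C₂ = 15.0 × 3.52 / 0.528 = 100 μL.
Diluent to add = V₂ − V₁ = 100 − 3.52 = 96.5 μL.

96.5 μL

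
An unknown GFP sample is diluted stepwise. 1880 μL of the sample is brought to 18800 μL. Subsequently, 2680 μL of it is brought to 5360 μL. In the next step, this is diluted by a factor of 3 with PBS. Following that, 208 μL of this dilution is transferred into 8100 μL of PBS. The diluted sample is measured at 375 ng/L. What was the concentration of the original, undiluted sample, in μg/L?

Overall dilution factor = 10 × 2 × 3 × 39.94 = 2397.
Original = 375 ng/L × 2397 = 8.99 × 10⁵ ng/L = 899 μg/L.

899 μg/L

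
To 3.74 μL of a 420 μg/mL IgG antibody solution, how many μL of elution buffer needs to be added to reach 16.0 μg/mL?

94.4 μL

V₂ = C₁V₁/C₂ = 420 × 3.74 / 16.0 = 98.2 μL.
Diluent to add = V₂ − V₁ = 98.2 − 3.74 = 94.4 μL.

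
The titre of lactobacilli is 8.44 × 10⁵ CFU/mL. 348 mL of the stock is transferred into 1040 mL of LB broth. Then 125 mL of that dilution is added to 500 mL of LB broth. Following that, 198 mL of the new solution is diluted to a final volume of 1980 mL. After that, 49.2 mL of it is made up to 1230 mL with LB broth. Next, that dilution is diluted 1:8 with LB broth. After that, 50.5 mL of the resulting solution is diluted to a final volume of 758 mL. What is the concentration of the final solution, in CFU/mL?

Overall dilution factor = 3.989 × 5 × 10 × 25 × 8 × 15.01 = 5.99 × 10⁵.
8.44 × 10⁵ CFU/mL / 5.99 × 10⁵ = 1.41 CFU/mL.

1.41 CFU/mL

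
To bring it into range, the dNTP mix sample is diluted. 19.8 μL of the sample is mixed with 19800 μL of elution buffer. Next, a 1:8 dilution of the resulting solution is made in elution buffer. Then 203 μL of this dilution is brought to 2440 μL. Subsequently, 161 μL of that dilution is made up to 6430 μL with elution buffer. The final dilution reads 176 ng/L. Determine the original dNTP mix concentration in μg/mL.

Overall dilution factor = 1001 × 8 × 12.02 × 39.94 = 3.84 × 10⁶.
Original = 176 ng/L × 3.84 × 10⁶ = 6.77 × 10⁸ ng/L = 677 μg/mL.

677 μg/mL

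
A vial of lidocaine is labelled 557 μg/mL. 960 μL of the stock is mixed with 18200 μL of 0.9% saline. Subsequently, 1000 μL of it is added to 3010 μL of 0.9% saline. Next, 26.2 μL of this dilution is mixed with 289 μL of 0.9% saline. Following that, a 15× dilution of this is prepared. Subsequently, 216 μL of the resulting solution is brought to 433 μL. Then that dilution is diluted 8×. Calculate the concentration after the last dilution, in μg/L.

Overall dilution factor = 19.96 × 4.010 × 12.03 × 15 × 2.005 × 8 = 2.32 × 10⁵.
557 μg/mL / 2.32 × 10⁵ = 2.40 × 10⁻³ μg/mL = 2.40 μg/L.

2.40 μg/L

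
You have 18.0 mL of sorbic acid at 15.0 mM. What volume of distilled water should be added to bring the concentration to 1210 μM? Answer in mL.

1210 μM = 1.21 mM.
V₂ = C₁V₁/C₂ = 15.0 × 18.0 / 1.21 = 223 mL.
Diluent to add = V₂ − V₁ = 223 − 18.0 = 205 mL.

205 mL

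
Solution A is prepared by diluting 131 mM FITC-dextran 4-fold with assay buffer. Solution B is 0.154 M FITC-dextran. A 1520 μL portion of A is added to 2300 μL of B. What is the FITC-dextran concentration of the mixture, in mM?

C_A = 131 mM / 4 = 32.8 mM.
C_B = 0.154 M = 154 mM.
C_mix = (C_A·V_A + C_B·V_B)/(V_A + V_B) = (32.8×1520 + 154×2300) / 3820 = 106 mM.

106 mM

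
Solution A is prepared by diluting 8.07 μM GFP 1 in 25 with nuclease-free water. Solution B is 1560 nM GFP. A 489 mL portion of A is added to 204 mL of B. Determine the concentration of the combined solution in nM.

C_A = 8.07 μM / 25 = 0.323 μM.
C_B = 1560 nM = 1.56 μM.
C_mix = (C_A·V_A + C_B·V_B)/(V_A + V_B) = (0.323×489 + 1.56×204) / 693.0 = 0.687 μM = 687 nM.

687 nM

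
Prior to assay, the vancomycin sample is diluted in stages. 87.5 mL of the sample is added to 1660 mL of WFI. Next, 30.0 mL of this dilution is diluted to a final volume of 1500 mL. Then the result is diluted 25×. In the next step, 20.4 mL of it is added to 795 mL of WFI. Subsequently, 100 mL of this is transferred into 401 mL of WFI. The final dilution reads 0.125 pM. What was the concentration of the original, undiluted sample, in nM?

625 nM

Overall dilution factor = 19.97 × 50 × 25 × 39.97 × 5.010 = 5.00 × 10⁶.
Original = 0.125 pM × 5.00 × 10⁶ = 6.25 × 10⁵ pM = 625 nM.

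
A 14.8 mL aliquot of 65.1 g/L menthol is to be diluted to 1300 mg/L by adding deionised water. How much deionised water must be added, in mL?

726 mL

1300 mg/L = 1.30 g/L.
V₂ = C₁V₁/C₂ = 65.1 × 14.8 / 1.30 = 741 mL.
Diluent to add = V₂ − V₁ = 741 − 14.8 = 726 mL.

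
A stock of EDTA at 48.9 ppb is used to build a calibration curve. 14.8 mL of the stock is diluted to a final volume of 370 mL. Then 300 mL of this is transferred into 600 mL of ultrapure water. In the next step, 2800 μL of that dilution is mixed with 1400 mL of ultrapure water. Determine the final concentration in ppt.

Overall dilution factor = 25 × 3 × 501 = 3.76 × 10⁴.
48.9 ppb / 3.76 × 10⁴ = 1.30 × 10⁻³ ppb = 1.30 ppt.

1.30 ppt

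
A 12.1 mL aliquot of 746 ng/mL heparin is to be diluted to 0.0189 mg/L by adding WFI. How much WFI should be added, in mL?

0.0189 mg/L = 18.9 ng/mL.
V₂ = C₁V₁/C₂ = 746 × 12.1 / 18.9 = 478 mL.
Diluent to add = V₂ − V₁ = 478 − 12.1 = 465 mL.

465 mL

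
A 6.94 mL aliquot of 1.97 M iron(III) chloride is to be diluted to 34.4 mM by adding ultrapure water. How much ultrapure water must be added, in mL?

34.4 mM = 0.0344 M.
V₂ = C₁V₁/C₂ = 1.97 × 6.94 / 0.0344 = 397 mL.
Diluent to add = V₂ − V₁ = 397 − 6.94 = 390 mL.

390 mL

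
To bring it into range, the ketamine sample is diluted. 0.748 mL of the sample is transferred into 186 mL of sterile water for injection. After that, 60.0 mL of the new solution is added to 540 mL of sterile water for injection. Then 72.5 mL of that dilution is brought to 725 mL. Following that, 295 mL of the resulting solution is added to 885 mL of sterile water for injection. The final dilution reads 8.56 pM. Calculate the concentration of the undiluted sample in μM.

Overall dilution factor = 249.7 × 10 × 10 × 4 = 9.99 × 10⁴.
Original = 8.56 pM × 9.99 × 10⁴ = 8.55 × 10⁵ pM = 0.855 μM.

0.855 μM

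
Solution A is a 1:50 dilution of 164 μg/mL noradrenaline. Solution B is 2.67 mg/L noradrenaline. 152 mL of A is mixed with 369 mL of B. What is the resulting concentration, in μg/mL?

2.85 μg/mL

C_A = 164 μg/mL / 50 = 3.28 μg/mL.
C_B = 2.67 mg/L = 2.67 μg/mL.
C_mix = (C_A·V_A + C_B·V_B)/(V_A + V_B) = (3.28×152 + 2.67×369) / 521.0 = 2.85 μg/mL.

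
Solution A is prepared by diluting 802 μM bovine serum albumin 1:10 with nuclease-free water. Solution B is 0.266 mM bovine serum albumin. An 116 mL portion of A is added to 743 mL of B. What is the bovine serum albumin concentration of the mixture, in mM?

0.241 mM

C_A = 802 μM / 10 = 80.2 μM.
C_B = 0.266 mM = 266 μM.
C_mix = (C_A·V_A + C_B·V_B)/(V_A + V_B) = (80.2×116 + 266×743) / 859.0 = 241 μM = 0.241 mM.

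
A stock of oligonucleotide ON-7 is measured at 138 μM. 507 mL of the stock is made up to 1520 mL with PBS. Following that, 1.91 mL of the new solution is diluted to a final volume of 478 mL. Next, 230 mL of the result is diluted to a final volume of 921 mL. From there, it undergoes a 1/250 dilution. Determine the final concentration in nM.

Overall dilution factor = 2.998 × 250.3 × 4.004 × 250 = 7.51 × 10⁵.
138 μM / 7.51 × 10⁵ = 1.84 × 10⁻⁴ μM = 0.184 nM.

0.184 nM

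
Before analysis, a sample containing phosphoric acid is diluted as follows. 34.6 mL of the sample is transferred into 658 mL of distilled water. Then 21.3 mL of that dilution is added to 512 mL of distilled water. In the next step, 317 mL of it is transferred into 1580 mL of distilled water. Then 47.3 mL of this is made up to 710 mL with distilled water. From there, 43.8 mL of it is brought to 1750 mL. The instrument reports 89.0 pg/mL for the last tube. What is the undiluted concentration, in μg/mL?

Overall dilution factor = 20.02 × 25.04 × 5.984 × 15.01 × 39.95 = 1.80 × 10⁶.
Original = 89.0 pg/mL × 1.80 × 10⁶ = 1.60 × 10⁸ pg/mL = 160 μg/mL.

160 μg/mL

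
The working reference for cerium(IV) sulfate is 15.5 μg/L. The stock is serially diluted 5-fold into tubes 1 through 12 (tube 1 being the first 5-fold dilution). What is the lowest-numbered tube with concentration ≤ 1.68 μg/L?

tube 2

Tube n has concentration 15.5 μg/L / 5ⁿ.
Need 5ⁿ ≥ 15.5 μg/L / 1.68 μg/L = 9.23, so n ≥ 1.38.
First such tube: n = 2.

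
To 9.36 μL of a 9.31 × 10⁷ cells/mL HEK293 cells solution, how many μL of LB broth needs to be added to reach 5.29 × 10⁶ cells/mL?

V₂ = C₁V₁/C₂ = 9.31 × 10⁷ × 9.36 / 5.29 × 10⁶ = 165 μL.
Diluent to add = V₂ − V₁ = 165 − 9.36 = 155 μL.

155 μL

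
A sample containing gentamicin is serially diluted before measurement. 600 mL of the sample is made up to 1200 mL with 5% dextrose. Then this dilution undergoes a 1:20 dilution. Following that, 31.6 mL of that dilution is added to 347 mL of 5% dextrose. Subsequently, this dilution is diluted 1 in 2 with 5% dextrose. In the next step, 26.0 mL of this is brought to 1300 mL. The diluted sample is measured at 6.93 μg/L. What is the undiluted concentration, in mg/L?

Overall dilution factor = 2 × 20 × 11.98 × 2 × 50 = 4.79 × 10⁴.
Original = 6.93 μg/L × 4.79 × 10⁴ = 3.32 × 10⁵ μg/L = 332 mg/L.

332 mg/L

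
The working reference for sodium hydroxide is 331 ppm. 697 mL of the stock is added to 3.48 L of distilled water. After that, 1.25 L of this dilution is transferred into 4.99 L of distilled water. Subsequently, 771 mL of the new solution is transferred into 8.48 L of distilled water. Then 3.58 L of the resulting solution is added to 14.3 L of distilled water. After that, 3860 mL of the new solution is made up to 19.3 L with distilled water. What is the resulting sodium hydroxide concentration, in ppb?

36.9 ppb

Overall dilution factor = 5.993 × 4.992 × 12.00 × 4.994 × 5 = 8964.
331 ppm / 8964 = 0.0369 ppm = 36.9 ppb.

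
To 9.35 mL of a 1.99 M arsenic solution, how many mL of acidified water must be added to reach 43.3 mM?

420 mL

43.3 mM = 0.0433 M.
V₂ = C₁V₁/C₂ = 1.99 × 9.35 / 0.0433 = 430 mL.
Diluent to add = V₂ − V₁ = 430 − 9.35 = 420 mL.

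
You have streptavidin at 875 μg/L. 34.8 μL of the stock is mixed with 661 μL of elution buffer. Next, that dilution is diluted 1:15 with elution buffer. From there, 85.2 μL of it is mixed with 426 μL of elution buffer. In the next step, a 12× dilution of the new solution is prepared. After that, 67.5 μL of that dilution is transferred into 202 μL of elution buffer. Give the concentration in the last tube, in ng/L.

Overall dilution factor = 19.99 × 15 × 6 × 12 × 3.993 = 8.62 × 10⁴.
875 μg/L / 8.62 × 10⁴ = 0.0101 μg/L = 10.1 ng/L.

10.1 ng/L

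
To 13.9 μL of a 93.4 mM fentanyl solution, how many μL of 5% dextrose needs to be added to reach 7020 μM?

7020 μM = 7.02 mM.
V₂ = C₁V₁/C₂ = 93.4 × 13.9 / 7.02 = 185 μL.
Diluent to add = V₂ − V₁ = 185 − 13.9 = 171 μL.

171 μL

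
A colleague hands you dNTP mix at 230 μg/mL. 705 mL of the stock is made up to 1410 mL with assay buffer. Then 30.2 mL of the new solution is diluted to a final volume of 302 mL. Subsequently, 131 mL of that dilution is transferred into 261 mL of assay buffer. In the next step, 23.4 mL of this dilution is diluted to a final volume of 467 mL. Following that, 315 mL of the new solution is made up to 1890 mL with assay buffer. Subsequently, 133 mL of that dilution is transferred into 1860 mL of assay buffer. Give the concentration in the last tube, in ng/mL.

2.14 ng/mL

Overall dilution factor = 2 × 10 × 2.992 × 19.96 × 6 × 14.98 = 1.07 × 10⁵.
230 μg/mL / 1.07 × 10⁵ = 2.14 × 10⁻³ μg/mL = 2.14 ng/mL.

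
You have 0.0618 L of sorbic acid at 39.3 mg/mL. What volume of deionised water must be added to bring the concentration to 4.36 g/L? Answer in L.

4.36 g/L = 4.36 mg/mL.
V₂ = C₁V₁/C₂ = 39.3 × 0.0618 / 4.36 = 0.557 L.
Diluent to add = V₂ − V₁ = 0.557 − 0.0618 = 0.495 L.

0.495 L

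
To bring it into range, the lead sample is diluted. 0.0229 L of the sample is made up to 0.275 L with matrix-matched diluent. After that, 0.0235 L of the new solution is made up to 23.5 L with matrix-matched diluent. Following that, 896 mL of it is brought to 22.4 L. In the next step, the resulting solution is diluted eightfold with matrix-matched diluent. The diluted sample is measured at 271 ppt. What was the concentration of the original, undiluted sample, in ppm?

651 ppm

Overall dilution factor = 12.01 × 1000 × 25 × 8 = 2.40 × 10⁶.
Original = 271 ppt × 2.40 × 10⁶ = 6.51 × 10⁸ ppt = 651 ppm.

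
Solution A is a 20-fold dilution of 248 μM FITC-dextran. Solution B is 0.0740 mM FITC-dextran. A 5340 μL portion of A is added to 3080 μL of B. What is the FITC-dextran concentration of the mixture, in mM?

0.0349 mM

C_A = 248 μM / 20 = 12.4 μM.
C_B = 0.0740 mM = 74.0 μM.
C_mix = (C_A·V_A + C_B·V_B)/(V_A + V_B) = (12.4×5340 + 74.0×3080) / 8420 = 34.9 μM = 0.0349 mM.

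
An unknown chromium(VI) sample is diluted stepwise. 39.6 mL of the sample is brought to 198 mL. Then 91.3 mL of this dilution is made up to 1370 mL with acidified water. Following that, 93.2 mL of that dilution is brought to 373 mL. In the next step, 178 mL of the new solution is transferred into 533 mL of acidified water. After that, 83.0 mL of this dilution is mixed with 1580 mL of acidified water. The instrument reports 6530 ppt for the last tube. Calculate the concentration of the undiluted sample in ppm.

Overall dilution factor = 5 × 15.01 × 4.002 × 3.994 × 20.04 = 2.40 × 10⁴.
Original = 6530 ppt × 2.40 × 10⁴ = 1.57 × 10⁸ ppt = 157 ppm.

157 ppm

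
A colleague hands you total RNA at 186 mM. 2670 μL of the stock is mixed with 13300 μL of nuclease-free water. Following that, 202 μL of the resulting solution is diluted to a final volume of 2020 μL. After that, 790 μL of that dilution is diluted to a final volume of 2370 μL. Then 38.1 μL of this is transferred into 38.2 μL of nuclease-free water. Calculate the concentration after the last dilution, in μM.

518 μM

Overall dilution factor = 5.981 × 10 × 3 × 2.003 = 359.
186 mM / 359 = 0.518 mM = 518 μM.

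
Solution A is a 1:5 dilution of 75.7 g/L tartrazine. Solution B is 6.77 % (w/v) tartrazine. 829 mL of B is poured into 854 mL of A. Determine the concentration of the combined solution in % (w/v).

C_A = 75.7 g/L / 5 = 15.1 g/L.
C_B = 6.77 % (w/v) = 67.7 g/L.
C_mix = (C_A·V_A + C_B·V_B)/(V_A + V_B) = (15.1×854 + 67.7×829) / 1683 = 41.0 g/L = 4.10 % (w/v).

4.10 % (w/v)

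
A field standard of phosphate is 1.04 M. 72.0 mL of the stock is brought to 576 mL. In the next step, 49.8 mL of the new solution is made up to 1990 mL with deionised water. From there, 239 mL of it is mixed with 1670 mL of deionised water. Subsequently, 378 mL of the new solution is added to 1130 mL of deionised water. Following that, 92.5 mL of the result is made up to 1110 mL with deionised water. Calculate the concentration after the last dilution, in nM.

Overall dilution factor = 8 × 39.96 × 7.987 × 3.989 × 12 = 1.22 × 10⁵.
1.04 M / 1.22 × 10⁵ = 8.51 × 10⁻⁶ M = 8510 nM.

8510 nM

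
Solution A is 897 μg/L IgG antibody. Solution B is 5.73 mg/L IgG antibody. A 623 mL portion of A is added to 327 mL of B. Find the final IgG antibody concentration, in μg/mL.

2.56 μg/mL

C_B = 5.73 mg/L = 5730 μg/L.
C_mix = (C_A·V_A + C_B·V_B)/(V_A + V_B) = (897×623 + 5730×327) / 950.0 = 2561 μg/L = 2.56 μg/mL.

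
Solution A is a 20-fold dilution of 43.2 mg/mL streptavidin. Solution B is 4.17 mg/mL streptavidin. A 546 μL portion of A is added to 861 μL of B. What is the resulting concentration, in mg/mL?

C_A = 43.2 mg/mL / 20 = 2.16 mg/mL.
C_mix = (C_A·V_A + C_B·V_B)/(V_A + V_B) = (2.16×546 + 4.17×861) / 1407 = 3.39 mg/mL.

3.39 mg/mL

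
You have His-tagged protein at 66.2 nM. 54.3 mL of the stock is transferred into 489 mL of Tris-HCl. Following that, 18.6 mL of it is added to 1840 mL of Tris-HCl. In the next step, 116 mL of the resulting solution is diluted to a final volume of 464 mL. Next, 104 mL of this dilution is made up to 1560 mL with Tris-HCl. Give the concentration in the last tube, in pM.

1.10 pM

Overall dilution factor = 10.01 × 99.92 × 4 × 15 = 6.00 × 10⁴.
66.2 nM / 6.00 × 10⁴ = 1.10 × 10⁻³ nM = 1.10 pM.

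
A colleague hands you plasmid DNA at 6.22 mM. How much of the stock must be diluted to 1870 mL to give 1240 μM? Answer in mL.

373 mL

1240 μM = 1.24 mM.
V₁ = C₂V₂/C₁ = 1.24 × 1870 / 6.22 = 373 mL.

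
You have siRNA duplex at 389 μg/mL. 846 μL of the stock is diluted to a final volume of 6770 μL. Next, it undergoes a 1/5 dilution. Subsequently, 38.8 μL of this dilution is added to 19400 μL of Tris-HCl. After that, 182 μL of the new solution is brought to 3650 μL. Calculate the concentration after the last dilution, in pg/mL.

968 pg/mL

Overall dilution factor = 8.002 × 5 × 501 × 20.05 = 4.02 × 10⁵.
389 μg/mL / 4.02 × 10⁵ = 9.68 × 10⁻⁴ μg/mL = 968 pg/mL.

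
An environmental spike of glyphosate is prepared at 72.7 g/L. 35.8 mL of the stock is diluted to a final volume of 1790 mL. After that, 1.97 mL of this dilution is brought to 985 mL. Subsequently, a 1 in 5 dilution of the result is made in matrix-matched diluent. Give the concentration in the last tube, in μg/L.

582 μg/L

Overall dilution factor = 50 × 500 × 5 = 1.25 × 10⁵.
72.7 g/L / 1.25 × 10⁵ = 5.82 × 10⁻⁴ g/L = 582 μg/L.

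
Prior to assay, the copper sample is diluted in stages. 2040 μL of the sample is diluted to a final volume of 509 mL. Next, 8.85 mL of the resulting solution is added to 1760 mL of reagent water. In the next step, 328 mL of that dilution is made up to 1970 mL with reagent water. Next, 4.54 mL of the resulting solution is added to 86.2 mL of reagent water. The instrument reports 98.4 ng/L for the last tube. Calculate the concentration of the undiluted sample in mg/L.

Overall dilution factor = 249.5 × 199.9 × 6.006 × 19.99 = 5.99 × 10⁶.
Original = 98.4 ng/L × 5.99 × 10⁶ = 5.89 × 10⁸ ng/L = 589 mg/L.

589 mg/L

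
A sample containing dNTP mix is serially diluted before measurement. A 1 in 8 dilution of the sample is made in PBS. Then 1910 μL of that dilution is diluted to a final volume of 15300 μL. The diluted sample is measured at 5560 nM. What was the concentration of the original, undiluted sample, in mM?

Overall dilution factor = 8 × 8.010 = 64.1.
Original = 5560 nM × 64.1 = 3.56 × 10⁵ nM = 0.356 mM.

0.356 mM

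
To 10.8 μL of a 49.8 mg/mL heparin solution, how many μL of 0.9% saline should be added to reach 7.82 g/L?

7.82 g/L = 7.82 mg/mL.
V₂ = C₁V₁/C₂ = 49.8 × 10.8 / 7.82 = 68.8 μL.
Diluent to add = V₂ − V₁ = 68.8 − 10.8 = 58.0 μL.

58.0 μL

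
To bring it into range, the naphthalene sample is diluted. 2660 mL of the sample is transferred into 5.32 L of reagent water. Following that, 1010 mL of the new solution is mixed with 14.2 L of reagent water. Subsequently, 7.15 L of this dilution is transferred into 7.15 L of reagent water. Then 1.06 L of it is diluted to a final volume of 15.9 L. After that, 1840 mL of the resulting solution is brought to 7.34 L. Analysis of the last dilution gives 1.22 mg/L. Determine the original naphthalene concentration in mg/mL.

Overall dilution factor = 3 × 15.06 × 2 × 15 × 3.989 = 5407.
Original = 1.22 mg/L × 5407 = 6596 mg/L = 6.60 mg/mL.

6.60 mg/mL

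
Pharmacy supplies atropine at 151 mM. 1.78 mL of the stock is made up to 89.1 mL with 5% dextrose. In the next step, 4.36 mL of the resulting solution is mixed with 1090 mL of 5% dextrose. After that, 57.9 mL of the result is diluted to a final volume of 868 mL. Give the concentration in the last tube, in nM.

802 nM

Overall dilution factor = 50.06 × 251 × 14.99 = 1.88 × 10⁵.
151 mM / 1.88 × 10⁵ = 8.02 × 10⁻⁴ mM = 802 nM.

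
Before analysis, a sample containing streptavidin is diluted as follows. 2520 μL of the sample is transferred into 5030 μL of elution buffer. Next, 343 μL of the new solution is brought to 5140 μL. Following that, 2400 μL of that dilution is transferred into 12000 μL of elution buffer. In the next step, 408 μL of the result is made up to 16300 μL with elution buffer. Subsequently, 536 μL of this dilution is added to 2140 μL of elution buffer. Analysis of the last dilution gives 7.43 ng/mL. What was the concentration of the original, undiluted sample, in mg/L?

399 mg/L

Overall dilution factor = 2.996 × 14.99 × 6 × 39.95 × 4.993 = 5.37 × 10⁴.
Original = 7.43 ng/mL × 5.37 × 10⁴ = 3.99 × 10⁵ ng/mL = 399 mg/L.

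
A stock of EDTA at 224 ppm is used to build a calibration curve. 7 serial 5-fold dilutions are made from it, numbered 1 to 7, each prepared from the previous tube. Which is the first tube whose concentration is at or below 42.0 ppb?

tube 6

Tube n has concentration 224 ppm / 5ⁿ.
Need 5ⁿ ≥ 224 ppm / 42.0 ppb = 5333, so n ≥ 5.33.
First such tube: n = 6.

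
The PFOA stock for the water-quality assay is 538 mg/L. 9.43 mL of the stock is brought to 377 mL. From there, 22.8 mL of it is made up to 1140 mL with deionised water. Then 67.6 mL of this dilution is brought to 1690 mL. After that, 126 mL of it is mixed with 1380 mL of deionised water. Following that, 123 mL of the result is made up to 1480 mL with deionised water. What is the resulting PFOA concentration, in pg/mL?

Overall dilution factor = 39.98 × 50 × 25 × 11.95 × 12.03 = 7.19 × 10⁶.
538 mg/L / 7.19 × 10⁶ = 7.49 × 10⁻⁵ mg/L = 74.9 pg/mL.

74.9 pg/mL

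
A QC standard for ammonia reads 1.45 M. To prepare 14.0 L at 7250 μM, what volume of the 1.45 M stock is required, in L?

0.0700 L

7250 μM = 7.25 × 10⁻³ M.
V₁ = C₂V₂/C₁ = 7.25 × 10⁻³ × 14.0 / 1.45 = 0.0700 L.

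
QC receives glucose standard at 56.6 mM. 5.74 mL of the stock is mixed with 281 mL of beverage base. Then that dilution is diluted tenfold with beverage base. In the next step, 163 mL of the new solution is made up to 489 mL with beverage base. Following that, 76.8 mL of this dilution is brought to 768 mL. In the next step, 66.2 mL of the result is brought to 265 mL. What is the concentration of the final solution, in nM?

Overall dilution factor = 49.95 × 10 × 3 × 10 × 4.003 = 6.00 × 10⁴.
56.6 mM / 6.00 × 10⁴ = 9.43 × 10⁻⁴ mM = 943 nM.

943 nM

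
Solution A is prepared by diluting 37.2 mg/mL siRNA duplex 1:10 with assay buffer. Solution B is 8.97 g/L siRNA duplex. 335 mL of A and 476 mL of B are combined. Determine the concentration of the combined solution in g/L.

6.80 g/L

C_A = 37.2 mg/mL / 10 = 3.72 mg/mL.
C_B = 8.97 g/L = 8.97 mg/mL.
C_mix = (C_A·V_A + C_B·V_B)/(V_A + V_B) = (3.72×335 + 8.97×476) / 811.0 = 6.80 mg/mL = 6.80 g/L.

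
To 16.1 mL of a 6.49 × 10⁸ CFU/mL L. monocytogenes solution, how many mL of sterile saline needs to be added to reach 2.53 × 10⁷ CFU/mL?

397 mL

V₂ = C₁V₁/C₂ = 6.49 × 10⁸ × 16.1 / 2.53 × 10⁷ = 413 mL.
Diluent to add = V₂ − V₁ = 413 − 16.1 = 397 mL.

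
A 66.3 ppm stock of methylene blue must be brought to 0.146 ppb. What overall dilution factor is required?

Factor = C₀/C_target = 66.3 ppm / 0.146 ppb = 4.54 × 10⁵.

4.54 × 10⁵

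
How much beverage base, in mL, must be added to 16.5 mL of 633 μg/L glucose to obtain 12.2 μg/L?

840 mL

V₂ = C₁V₁/C₂ = 633 × 16.5 / 12.2 = 856 mL.
Diluent to add = V₂ − V₁ = 856 − 16.5 = 840 mL.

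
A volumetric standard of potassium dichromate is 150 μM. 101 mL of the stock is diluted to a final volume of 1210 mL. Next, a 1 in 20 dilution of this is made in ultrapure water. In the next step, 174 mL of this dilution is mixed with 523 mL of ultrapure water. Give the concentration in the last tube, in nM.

156 nM

Overall dilution factor = 11.98 × 20 × 4.006 = 960.
150 μM / 960 = 0.156 μM = 156 nM.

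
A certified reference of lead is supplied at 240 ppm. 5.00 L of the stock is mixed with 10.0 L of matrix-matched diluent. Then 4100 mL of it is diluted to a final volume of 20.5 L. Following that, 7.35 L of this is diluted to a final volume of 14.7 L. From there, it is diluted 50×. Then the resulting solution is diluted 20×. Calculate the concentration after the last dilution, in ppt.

8000 ppt

Overall dilution factor = 3 × 5 × 2 × 50 × 20 = 3.00 × 10⁴.
240 ppm / 3.00 × 10⁴ = 8.00 × 10⁻³ ppm = 8000 ppt.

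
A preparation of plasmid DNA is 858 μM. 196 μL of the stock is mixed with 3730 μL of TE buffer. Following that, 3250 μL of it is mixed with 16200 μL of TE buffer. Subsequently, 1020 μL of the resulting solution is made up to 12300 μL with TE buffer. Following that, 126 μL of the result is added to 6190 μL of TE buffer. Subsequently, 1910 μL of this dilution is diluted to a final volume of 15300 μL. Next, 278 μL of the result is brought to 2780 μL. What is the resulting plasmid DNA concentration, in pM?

148 pM

Overall dilution factor = 20.03 × 5.985 × 12.06 × 50.13 × 8.010 × 10 = 5.80 × 10⁶.
858 μM / 5.80 × 10⁶ = 1.48 × 10⁻⁴ μM = 148 pM.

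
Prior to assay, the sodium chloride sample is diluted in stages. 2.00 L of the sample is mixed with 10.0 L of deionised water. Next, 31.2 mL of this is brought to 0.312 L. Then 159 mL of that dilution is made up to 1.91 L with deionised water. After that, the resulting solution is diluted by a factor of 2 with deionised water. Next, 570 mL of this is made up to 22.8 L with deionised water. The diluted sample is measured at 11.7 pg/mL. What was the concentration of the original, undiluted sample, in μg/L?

Overall dilution factor = 6 × 10 × 12.01 × 2 × 40 = 5.77 × 10⁴.
Original = 11.7 pg/mL × 5.77 × 10⁴ = 6.75 × 10⁵ pg/mL = 675 μg/L.

675 μg/L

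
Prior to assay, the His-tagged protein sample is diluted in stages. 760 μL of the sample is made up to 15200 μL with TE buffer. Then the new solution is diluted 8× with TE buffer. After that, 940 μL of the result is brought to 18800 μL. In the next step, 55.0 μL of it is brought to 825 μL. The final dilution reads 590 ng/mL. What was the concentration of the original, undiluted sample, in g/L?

Overall dilution factor = 20 × 8 × 20 × 15 = 4.80 × 10⁴.
Original = 590 ng/mL × 4.80 × 10⁴ = 2.83 × 10⁷ ng/mL = 28.3 g/L.

28.3 g/L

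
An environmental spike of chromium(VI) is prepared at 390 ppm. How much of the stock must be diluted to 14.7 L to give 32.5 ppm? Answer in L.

V₁ = C₂V₂/C₁ = 32.5 × 14.7 / 390 = 1.22 L.

1.22 L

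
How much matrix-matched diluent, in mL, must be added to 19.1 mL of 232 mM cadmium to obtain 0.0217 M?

0.0217 M = 21.7 mM.
V₂ = C₁V₁/C₂ = 232 × 19.1 / 21.7 = 204 mL.
Diluent to add = V₂ − V₁ = 204 − 19.1 = 185 mL.

185 mL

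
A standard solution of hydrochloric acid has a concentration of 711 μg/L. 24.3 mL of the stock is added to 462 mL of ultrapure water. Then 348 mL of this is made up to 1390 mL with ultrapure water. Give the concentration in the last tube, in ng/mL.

8.89 ng/mL

Overall dilution factor = 20.01 × 3.994 = 79.9.
711 μg/L / 79.9 = 8.89 μg/L = 8.89 ng/mL.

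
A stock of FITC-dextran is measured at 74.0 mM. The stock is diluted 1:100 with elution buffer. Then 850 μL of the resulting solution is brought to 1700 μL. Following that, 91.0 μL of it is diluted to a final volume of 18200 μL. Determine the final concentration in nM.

1850 nM

Overall dilution factor = 100 × 2 × 200 = 4.00 × 10⁴.
74.0 mM / 4.00 × 10⁴ = 1.85 × 10⁻³ mM = 1850 nM.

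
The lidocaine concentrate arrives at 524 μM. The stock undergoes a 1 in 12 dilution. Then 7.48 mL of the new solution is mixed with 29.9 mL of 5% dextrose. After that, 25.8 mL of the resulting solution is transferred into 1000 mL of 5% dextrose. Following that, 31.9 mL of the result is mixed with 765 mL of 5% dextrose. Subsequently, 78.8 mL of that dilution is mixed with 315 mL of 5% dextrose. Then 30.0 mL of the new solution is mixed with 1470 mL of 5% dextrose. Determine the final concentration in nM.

0.0352 nM

Overall dilution factor = 12 × 4.997 × 39.76 × 24.98 × 4.997 × 50 = 1.49 × 10⁷.
524 μM / 1.49 × 10⁷ = 3.52 × 10⁻⁵ μM = 0.0352 nM.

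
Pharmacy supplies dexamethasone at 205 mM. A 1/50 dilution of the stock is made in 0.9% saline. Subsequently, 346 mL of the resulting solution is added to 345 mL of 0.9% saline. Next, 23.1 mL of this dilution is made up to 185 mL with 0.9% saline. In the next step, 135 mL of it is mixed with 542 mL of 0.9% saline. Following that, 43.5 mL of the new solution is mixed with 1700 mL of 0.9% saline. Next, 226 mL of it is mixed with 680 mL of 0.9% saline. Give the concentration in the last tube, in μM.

Overall dilution factor = 50 × 1.997 × 8.009 × 5.015 × 40.08 × 4.009 = 6.44 × 10⁵.
205 mM / 6.44 × 10⁵ = 3.18 × 10⁻⁴ mM = 0.318 μM.

0.318 μM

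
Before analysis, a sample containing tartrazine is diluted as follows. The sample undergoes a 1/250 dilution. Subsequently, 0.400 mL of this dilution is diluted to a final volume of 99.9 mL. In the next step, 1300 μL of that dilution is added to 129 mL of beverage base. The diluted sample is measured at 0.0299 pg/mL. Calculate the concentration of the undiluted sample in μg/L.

Overall dilution factor = 250 × 249.8 × 100.2 = 6.26 × 10⁶.
Original = 0.0299 pg/mL × 6.26 × 10⁶ = 1.87 × 10⁵ pg/mL = 187 μg/L.

187 μg/L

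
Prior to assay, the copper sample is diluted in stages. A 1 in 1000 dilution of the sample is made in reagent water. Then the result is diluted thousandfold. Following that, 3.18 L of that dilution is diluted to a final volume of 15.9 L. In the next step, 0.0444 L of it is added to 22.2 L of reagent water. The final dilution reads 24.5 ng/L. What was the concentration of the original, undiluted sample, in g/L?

Overall dilution factor = 1000 × 1000 × 5 × 501 = 2.50 × 10⁹.
Original = 24.5 ng/L × 2.50 × 10⁹ = 6.14 × 10¹⁰ ng/L = 61.4 g/L.

61.4 g/L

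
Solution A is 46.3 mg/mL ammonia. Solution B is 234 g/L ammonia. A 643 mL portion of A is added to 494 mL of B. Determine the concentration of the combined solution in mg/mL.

128 mg/mL

C_B = 234 g/L = 234 mg/mL.
C_mix = (C_A·V_A + C_B·V_B)/(V_A + V_B) = (46.3×643 + 234×494) / 1137 = 128 mg/mL.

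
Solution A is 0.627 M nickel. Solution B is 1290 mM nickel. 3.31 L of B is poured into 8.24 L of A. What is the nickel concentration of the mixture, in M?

0.817 M

C_B = 1290 mM = 1.29 M.
C_mix = (C_A·V_A + C_B·V_B)/(V_A + V_B) = (0.627×8.24 + 1.29×3.31) / 11.55 = 0.817 M.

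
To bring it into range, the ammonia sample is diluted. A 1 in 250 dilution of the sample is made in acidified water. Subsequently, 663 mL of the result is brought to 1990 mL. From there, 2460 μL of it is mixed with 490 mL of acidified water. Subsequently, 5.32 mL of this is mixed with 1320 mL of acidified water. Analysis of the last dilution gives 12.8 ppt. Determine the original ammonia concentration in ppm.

Overall dilution factor = 250 × 3.002 × 200.2 × 249.1 = 3.74 × 10⁷.
Original = 12.8 ppt × 3.74 × 10⁷ = 4.79 × 10⁸ ppt = 479 ppm.

479 ppm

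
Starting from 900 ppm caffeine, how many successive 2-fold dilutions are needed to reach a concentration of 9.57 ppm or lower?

Need 2ⁿ ≥ 94.0, so n ≥ log(94.0)/log(2) = 6.56.
Minimum whole steps: n = 7.

7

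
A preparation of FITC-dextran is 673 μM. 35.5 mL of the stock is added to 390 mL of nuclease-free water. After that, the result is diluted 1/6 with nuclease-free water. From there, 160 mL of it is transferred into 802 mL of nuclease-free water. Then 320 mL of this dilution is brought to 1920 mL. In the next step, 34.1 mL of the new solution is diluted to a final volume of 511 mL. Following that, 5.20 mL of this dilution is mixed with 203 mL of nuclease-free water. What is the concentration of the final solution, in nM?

0.432 nM

Overall dilution factor = 11.99 × 6 × 6.013 × 6 × 14.99 × 40.04 = 1.56 × 10⁶.
673 μM / 1.56 × 10⁶ = 4.32 × 10⁻⁴ μM = 0.432 nM.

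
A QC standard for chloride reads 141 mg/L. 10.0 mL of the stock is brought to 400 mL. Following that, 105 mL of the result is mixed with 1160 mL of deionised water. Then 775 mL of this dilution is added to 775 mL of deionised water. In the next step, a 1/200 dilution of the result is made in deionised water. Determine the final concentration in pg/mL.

731 pg/mL

Overall dilution factor = 40 × 12.05 × 2 × 200 = 1.93 × 10⁵.
141 mg/L / 1.93 × 10⁵ = 7.31 × 10⁻⁴ mg/L = 731 pg/mL.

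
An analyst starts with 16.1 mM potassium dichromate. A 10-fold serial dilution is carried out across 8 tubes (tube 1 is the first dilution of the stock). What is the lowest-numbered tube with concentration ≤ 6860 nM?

Tube n has concentration 16.1 mM / 10ⁿ.
Need 10ⁿ ≥ 16.1 mM / 6860 nM = 2347, so n ≥ 3.37.
First such tube: n = 4.

tube 4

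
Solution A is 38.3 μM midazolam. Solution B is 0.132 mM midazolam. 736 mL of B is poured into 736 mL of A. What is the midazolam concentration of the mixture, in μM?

C_B = 0.132 mM = 132 μM.
C_mix = (C_A·V_A + C_B·V_B)/(V_A + V_B) = (38.3×736 + 132×736) / 1472 = 85.2 μM.

85.2 μM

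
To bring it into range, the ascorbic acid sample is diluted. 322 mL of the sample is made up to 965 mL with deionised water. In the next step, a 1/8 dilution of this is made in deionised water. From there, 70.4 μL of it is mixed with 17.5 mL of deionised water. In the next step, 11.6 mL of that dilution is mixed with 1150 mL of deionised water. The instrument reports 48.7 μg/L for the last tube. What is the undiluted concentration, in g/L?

Overall dilution factor = 2.997 × 8 × 249.6 × 100.1 = 5.99 × 10⁵.
Original = 48.7 μg/L × 5.99 × 10⁵ = 2.92 × 10⁷ μg/L = 29.2 g/L.

29.2 g/L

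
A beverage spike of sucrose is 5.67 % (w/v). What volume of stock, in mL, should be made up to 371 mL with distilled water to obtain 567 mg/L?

3.71 mL

567 mg/L = 0.0567 % (w/v).
V₁ = C₂V₂/C₁ = 0.0567 × 371 / 5.67 = 3.71 mL.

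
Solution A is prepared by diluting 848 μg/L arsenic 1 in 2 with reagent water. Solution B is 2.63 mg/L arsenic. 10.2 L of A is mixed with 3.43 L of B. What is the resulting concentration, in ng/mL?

C_A = 848 μg/L / 2 = 424 μg/L.
C_B = 2.63 mg/L = 2630 μg/L.
C_mix = (C_A·V_A + C_B·V_B)/(V_A + V_B) = (424×10.2 + 2630×3.43) / 13.63 = 979 μg/L = 979 ng/mL.

979 ng/mL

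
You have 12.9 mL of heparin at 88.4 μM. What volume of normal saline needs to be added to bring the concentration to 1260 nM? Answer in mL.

1260 nM = 1.26 μM.
V₂ = C₁V₁/C₂ = 88.4 × 12.9 / 1.26 = 905 mL.
Diluent to add = V₂ − V₁ = 905 − 12.9 = 892 mL.

892 mL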